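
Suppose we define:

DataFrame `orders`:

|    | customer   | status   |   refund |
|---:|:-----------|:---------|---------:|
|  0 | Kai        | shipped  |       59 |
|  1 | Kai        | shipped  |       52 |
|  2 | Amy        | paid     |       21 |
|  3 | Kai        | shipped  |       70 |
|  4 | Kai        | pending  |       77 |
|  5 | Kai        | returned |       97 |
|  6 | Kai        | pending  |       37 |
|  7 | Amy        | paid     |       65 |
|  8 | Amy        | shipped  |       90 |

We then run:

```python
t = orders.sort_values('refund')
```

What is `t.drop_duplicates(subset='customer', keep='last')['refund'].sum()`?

187

sort by refund:
  customer    status  refund
2      Amy      paid      21
6      Kai   pending      37
1      Kai   shipped      52
0      Kai   shipped      59
7      Amy      paid      65
3      Kai   shipped      70
4      Kai   pending      77
8      Amy   shipped      90
5      Kai  returned      97
drop duplicate customer (keep=last):
  customer    status  refund
8      Amy   shipped      90
5      Kai  returned      97
sum of column 'refund' → 187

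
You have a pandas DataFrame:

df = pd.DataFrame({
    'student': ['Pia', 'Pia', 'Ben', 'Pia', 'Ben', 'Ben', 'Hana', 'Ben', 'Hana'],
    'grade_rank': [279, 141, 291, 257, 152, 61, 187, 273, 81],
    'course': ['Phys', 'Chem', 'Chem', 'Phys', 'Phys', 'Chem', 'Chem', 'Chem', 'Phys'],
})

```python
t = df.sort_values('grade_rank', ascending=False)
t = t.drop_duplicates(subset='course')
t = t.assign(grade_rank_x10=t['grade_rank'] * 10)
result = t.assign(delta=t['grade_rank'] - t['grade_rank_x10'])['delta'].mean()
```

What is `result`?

-2565.0

sort by grade_rank descending:
  student  grade_rank course
2     Ben         291   Chem
0     Pia         279   Phys
7     Ben         273   Chem
3     Pia         257   Phys
6    Hana         187   Chem
4     Ben         152   Phys
1     Pia         141   Chem
8    Hana          81   Phys
5     Ben          61   Chem
drop duplicate course (keep=first):
  student  grade_rank course
2     Ben         291   Chem
0     Pia         279   Phys
add column grade_rank_x10 = t['grade_rank'] * 10:
  student  grade_rank course  grade_rank_x10
2     Ben         291   Chem            2910
0     Pia         279   Phys            2790
add column delta = t['grade_rank'] - t['grade_rank_x10']:
  student  grade_rank course  grade_rank_x10  delta
2     Ben         291   Chem            2910  -2619
0     Pia         279   Phys            2790  -2511
So mean() = -2565.0.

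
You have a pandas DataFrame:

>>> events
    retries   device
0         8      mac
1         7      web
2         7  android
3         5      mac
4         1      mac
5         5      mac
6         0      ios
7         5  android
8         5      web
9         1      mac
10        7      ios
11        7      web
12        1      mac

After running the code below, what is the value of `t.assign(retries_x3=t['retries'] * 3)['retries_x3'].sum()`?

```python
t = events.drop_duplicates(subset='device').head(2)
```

drop duplicate device (keep=first):
   retries   device
0        8      mac
1        7      web
2        7  android
6        0      ios
take first 2 rows:
   retries device
0        8    mac
1        7    web
add column retries_x3 = t['retries'] * 3:
   retries device  retries_x3
0        8    mac          24
1        7    web          21
Taking the sum of column 'retries_x3' gives 45.

45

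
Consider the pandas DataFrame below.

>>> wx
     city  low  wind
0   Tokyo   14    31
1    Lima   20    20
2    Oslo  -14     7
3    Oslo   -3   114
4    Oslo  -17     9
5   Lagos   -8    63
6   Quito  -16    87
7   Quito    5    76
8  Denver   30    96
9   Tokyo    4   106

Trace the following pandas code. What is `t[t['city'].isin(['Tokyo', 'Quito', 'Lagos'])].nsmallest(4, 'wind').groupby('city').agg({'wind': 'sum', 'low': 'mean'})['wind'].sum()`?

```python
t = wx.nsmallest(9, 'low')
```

257

take 9 rows with smallest low:
    city  low  wind
4   Oslo  -17     9
6  Quito  -16    87
2   Oslo  -14     7
5  Lagos   -8    63
3   Oslo   -3   114
9  Tokyo    4   106
7  Quito    5    76
0  Tokyo   14    31
1   Lima   20    20
filter rows where city in ['Tokyo', 'Quito', 'Lagos']:
    city  low  wind
6  Quito  -16    87
5  Lagos   -8    63
9  Tokyo    4   106
7  Quito    5    76
0  Tokyo   14    31
take 4 rows with smallest wind:
    city  low  wind
0  Tokyo   14    31
5  Lagos   -8    63
7  Quito    5    76
6  Quito  -16    87
group by city: sum(wind), mean(low):
       wind   low
city             
Lagos    63  -8.0
Quito   163  -5.5
Tokyo    31  14.0
Then the sum of column 'wind': 257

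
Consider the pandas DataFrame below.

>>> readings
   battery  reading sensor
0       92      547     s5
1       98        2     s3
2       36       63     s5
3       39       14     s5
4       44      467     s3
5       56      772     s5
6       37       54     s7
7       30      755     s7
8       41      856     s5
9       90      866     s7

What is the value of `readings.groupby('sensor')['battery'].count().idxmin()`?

s3

group by sensor, count of battery:
sensor
s3    2
s5    5
s7    3
Name: battery, dtype: int64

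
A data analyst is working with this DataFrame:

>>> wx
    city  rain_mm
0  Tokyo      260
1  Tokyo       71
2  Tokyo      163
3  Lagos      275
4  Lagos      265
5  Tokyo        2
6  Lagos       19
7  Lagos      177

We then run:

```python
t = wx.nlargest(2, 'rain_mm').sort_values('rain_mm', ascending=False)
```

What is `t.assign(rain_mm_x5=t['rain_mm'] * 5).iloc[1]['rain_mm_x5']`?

take 2 rows with largest rain_mm:
    city  rain_mm
3  Lagos      275
4  Lagos      265
sort by rain_mm descending:
    city  rain_mm
3  Lagos      275
4  Lagos      265
add column rain_mm_x5 = t['rain_mm'] * 5:
    city  rain_mm  rain_mm_x5
3  Lagos      275        1375
4  Lagos      265        1325

1325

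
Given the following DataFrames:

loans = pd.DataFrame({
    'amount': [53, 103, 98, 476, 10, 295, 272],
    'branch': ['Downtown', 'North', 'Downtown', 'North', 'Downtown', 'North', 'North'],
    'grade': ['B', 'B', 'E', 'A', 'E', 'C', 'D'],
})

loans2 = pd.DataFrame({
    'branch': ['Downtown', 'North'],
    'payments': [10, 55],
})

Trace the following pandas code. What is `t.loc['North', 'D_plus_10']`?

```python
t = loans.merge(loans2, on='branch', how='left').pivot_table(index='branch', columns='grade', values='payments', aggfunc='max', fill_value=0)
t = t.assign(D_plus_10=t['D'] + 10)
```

65

merge on 'branch' (how='left') → 7 rows:
   amount    branch grade  payments
0      53  Downtown     B        10
1     103     North     B        55
2      98  Downtown     E        10
3     476     North     A        55
4      10  Downtown     E        10
5     295     North     C        55
6     272     North     D        55
pivot: rows=branch, cols=grade, max(payments):
grade      A   B   C   D   E
branch                      
Downtown   0  10   0   0  10
North     55  55  55  55   0
add column D_plus_10 = t['D'] + 10:
grade      A   B   C   D   E  D_plus_10
branch                                 
Downtown   0  10   0   0  10         10
North     55  55  55  55   0         65
value at row 'North', column 'D_plus_10' → 65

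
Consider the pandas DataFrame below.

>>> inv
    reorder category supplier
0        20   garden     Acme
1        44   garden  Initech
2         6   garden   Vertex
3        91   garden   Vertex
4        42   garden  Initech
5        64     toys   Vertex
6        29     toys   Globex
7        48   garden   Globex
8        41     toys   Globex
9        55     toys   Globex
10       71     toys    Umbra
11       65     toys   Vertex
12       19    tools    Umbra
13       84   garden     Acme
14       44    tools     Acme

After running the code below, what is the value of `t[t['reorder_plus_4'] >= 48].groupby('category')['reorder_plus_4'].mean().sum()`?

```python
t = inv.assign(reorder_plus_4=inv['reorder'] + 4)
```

186.5

add column reorder_plus_4 = inv['reorder'] + 4:
    reorder category supplier  reorder_plus_4
0        20   garden     Acme              24
1        44   garden  Initech              48
2         6   garden   Vertex              10
3        91   garden   Vertex              95
4        42   garden  Initech              46
5        64     toys   Vertex              68
6        29     toys   Globex              33
7        48   garden   Globex              52
8        41     toys   Globex              45
9        55     toys   Globex              59
10       71     toys    Umbra              75
11       65     toys   Vertex              69
12       19    tools    Umbra              23
13       84   garden     Acme              88
14       44    tools     Acme              48
filter rows where reorder_plus_4 >= 48:
    reorder category supplier  reorder_plus_4
1        44   garden  Initech              48
3        91   garden   Vertex              95
5        64     toys   Vertex              68
7        48   garden   Globex              52
9        55     toys   Globex              59
10       71     toys    Umbra              75
11       65     toys   Vertex              69
13       84   garden     Acme              88
14       44    tools     Acme              48
group by category, mean of reorder_plus_4:
category
garden    70.75
tools     48.00
toys      67.75
Name: reorder_plus_4, dtype: float64
Reading off the sum of the resulting series, we get 186.5.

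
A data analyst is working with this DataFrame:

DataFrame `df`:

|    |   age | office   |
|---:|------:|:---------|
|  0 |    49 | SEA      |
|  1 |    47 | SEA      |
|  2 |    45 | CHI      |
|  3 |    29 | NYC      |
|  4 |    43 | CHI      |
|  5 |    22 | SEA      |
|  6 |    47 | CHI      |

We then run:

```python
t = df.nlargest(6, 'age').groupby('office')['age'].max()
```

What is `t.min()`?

take 6 rows with largest age:
   age office
0   49    SEA
1   47    SEA
6   47    CHI
2   45    CHI
4   43    CHI
3   29    NYC
group by office, max of age:
office
CHI    47
NYC    29
SEA    49
Name: age, dtype: int64
So min() = 29.

29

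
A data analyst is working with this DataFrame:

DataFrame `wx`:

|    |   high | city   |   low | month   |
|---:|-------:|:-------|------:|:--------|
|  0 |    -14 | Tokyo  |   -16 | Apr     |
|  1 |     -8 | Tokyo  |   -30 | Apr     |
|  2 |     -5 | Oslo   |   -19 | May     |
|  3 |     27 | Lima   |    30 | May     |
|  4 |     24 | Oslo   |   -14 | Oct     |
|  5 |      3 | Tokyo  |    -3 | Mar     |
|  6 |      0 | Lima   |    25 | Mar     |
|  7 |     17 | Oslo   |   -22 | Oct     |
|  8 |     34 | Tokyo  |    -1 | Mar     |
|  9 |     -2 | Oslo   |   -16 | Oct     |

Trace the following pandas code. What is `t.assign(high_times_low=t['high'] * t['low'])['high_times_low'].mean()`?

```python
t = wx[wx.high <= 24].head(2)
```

filter rows where high <= 24:
   high   city  low month
0   -14  Tokyo  -16   Apr
1    -8  Tokyo  -30   Apr
2    -5   Oslo  -19   May
4    24   Oslo  -14   Oct
5     3  Tokyo   -3   Mar
6     0   Lima   25   Mar
7    17   Oslo  -22   Oct
9    -2   Oslo  -16   Oct
take first 2 rows:
   high   city  low month
0   -14  Tokyo  -16   Apr
1    -8  Tokyo  -30   Apr
add column high_times_low = t['high'] * t['low']:
   high   city  low month  high_times_low
0   -14  Tokyo  -16   Apr             224
1    -8  Tokyo  -30   Apr             240
The mean of column 'high_times_low' is 232.0.

232.0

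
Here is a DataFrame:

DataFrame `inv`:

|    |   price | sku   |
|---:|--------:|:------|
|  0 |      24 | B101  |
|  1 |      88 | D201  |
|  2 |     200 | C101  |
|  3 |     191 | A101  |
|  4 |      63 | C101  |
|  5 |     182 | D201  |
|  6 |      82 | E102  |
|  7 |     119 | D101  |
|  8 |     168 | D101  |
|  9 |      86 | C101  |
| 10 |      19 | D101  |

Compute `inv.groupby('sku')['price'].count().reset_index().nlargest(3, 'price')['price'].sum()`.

8

group by sku, count of price:
sku
A101    1
B101    1
C101    3
D101    3
D201    2
E102    1
Name: price, dtype: int64
reset_index():
    sku  price
0  A101      1
1  B101      1
2  C101      3
3  D101      3
4  D201      2
5  E102      1
take 3 rows with largest price:
    sku  price
2  C101      3
3  D101      3
4  D201      2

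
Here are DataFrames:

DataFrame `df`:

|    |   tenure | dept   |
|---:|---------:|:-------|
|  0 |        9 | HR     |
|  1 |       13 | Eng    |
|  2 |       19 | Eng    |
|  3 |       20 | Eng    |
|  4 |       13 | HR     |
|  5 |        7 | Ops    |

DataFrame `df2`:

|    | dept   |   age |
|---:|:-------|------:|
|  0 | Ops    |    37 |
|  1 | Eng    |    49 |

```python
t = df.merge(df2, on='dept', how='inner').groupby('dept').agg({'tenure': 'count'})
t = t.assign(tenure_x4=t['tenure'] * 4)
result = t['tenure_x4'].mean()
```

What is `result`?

merge on 'dept' (how='inner') → 4 rows:
   tenure dept  age
0      13  Eng   49
1      19  Eng   49
2      20  Eng   49
3       7  Ops   37
group by dept, count of tenure:
      tenure
dept        
Eng        3
Ops        1
add column tenure_x4 = t['tenure'] * 4:
      tenure  tenure_x4
dept                   
Eng        3         12
Ops        1          4
mean of column 'tenure_x4' → 8.0

8.0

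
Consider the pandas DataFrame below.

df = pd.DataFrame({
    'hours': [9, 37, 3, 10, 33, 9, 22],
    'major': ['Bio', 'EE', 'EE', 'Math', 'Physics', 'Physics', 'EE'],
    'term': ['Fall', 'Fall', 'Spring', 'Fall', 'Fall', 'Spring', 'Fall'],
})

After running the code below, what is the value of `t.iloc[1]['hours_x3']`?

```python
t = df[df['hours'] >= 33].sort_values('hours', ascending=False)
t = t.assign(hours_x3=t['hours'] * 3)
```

99

filter rows where hours >= 33:
   hours    major  term
1     37       EE  Fall
4     33  Physics  Fall
sort by hours descending:
   hours    major  term
1     37       EE  Fall
4     33  Physics  Fall
add column hours_x3 = t['hours'] * 3:
   hours    major  term  hours_x3
1     37       EE  Fall       111
4     33  Physics  Fall        99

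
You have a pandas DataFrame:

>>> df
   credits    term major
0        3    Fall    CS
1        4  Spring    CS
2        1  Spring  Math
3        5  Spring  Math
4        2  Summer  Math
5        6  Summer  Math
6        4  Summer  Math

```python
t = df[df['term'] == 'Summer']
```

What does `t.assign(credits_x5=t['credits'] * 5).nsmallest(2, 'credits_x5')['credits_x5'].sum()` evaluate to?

filter rows where term == 'Summer':
   credits    term major
4        2  Summer  Math
5        6  Summer  Math
6        4  Summer  Math
add column credits_x5 = t['credits'] * 5:
   credits    term major  credits_x5
4        2  Summer  Math          10
5        6  Summer  Math          30
6        4  Summer  Math          20
take 2 rows with smallest credits_x5:
   credits    term major  credits_x5
4        2  Summer  Math          10
6        4  Summer  Math          20

30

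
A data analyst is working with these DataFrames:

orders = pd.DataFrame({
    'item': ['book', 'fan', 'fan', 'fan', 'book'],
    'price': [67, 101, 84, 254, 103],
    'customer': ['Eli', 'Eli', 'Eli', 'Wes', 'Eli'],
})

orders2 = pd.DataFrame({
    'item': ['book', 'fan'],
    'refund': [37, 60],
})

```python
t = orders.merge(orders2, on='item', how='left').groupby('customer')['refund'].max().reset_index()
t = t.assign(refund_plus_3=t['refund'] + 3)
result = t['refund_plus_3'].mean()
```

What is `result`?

63.0

merge on 'item' (how='left') → 5 rows:
   item  price customer  refund
0  book     67      Eli      37
1   fan    101      Eli      60
2   fan     84      Eli      60
3   fan    254      Wes      60
4  book    103      Eli      37
group by customer, max of refund:
customer
Eli    60
Wes    60
Name: refund, dtype: int64
reset_index():
  customer  refund
0      Eli      60
1      Wes      60
add column refund_plus_3 = t['refund'] + 3:
  customer  refund  refund_plus_3
0      Eli      60             63
1      Wes      60             63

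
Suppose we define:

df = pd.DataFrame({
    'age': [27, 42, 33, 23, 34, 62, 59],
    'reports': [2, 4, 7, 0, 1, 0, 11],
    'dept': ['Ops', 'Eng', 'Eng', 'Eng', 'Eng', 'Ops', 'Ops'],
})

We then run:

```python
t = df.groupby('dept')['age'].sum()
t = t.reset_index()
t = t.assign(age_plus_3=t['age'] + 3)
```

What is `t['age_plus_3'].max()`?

151

group by dept, sum of age:
dept
Eng    132
Ops    148
Name: age, dtype: int64
reset_index():
  dept  age
0  Eng  132
1  Ops  148
add column age_plus_3 = t['age'] + 3:
  dept  age  age_plus_3
0  Eng  132         135
1  Ops  148         151
max of column 'age_plus_3' → 151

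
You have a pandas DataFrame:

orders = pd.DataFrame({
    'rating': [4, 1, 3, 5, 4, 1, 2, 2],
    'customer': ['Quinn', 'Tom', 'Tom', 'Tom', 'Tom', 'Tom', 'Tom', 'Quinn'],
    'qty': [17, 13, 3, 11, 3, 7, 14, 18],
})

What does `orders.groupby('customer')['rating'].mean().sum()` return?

group by customer, mean of rating:
customer
Quinn    3.000000
Tom      2.666667
Name: rating, dtype: float64
Reading off the sum of the resulting series, we get 5.66666666667.

5.66666666667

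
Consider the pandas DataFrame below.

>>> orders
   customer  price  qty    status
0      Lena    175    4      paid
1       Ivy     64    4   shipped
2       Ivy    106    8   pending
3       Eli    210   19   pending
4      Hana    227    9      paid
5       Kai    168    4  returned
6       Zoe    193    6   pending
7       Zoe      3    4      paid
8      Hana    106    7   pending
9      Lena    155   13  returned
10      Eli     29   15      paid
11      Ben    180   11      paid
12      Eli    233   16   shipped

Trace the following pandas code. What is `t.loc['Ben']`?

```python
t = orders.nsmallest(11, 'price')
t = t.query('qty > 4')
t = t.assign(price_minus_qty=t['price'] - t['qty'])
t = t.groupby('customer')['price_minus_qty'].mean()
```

take 11 rows with smallest price:
   customer  price  qty    status
7       Zoe      3    4      paid
10      Eli     29   15      paid
1       Ivy     64    4   shipped
2       Ivy    106    8   pending
8      Hana    106    7   pending
9      Lena    155   13  returned
5       Kai    168    4  returned
0      Lena    175    4      paid
11      Ben    180   11      paid
6       Zoe    193    6   pending
3       Eli    210   19   pending
filter rows where qty > 4:
   customer  price  qty    status
10      Eli     29   15      paid
2       Ivy    106    8   pending
8      Hana    106    7   pending
9      Lena    155   13  returned
11      Ben    180   11      paid
6       Zoe    193    6   pending
3       Eli    210   19   pending
add column price_minus_qty = t['price'] - t['qty']:
   customer  price  qty    status  price_minus_qty
10      Eli     29   15      paid               14
2       Ivy    106    8   pending               98
8      Hana    106    7   pending               99
9      Lena    155   13  returned              142
11      Ben    180   11      paid              169
6       Zoe    193    6   pending              187
3       Eli    210   19   pending              191
group by customer, mean of price_minus_qty:
customer
Ben     169.0
Eli     102.5
Hana     99.0
Ivy      98.0
Lena    142.0
Zoe     187.0
Name: price_minus_qty, dtype: float64

169.0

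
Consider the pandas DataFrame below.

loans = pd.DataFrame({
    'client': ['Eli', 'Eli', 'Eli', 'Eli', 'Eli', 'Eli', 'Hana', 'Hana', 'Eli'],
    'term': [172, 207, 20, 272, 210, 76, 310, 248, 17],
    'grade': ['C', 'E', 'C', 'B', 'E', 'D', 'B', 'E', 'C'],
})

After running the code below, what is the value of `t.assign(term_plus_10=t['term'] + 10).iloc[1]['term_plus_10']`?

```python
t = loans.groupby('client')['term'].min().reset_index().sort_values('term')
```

258

group by client, min of term:
client
Eli      17
Hana    248
Name: term, dtype: int64
reset_index():
  client  term
0    Eli    17
1   Hana   248
sort by term:
  client  term
0    Eli    17
1   Hana   248
add column term_plus_10 = t['term'] + 10:
  client  term  term_plus_10
0    Eli    17            27
1   Hana   248           258
So iloc[1]['term_plus_10'] = 258.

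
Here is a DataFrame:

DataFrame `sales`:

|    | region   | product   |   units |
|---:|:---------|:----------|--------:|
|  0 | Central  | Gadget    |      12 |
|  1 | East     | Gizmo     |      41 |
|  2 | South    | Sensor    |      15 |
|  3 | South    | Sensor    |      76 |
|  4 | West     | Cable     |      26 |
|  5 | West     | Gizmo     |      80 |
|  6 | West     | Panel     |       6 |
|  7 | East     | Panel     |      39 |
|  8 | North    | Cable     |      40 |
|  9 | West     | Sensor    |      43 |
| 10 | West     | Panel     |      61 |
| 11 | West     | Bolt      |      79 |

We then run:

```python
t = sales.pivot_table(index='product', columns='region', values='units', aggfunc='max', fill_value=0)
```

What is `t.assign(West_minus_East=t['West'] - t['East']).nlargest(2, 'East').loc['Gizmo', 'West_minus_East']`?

pivot: rows=product, cols=region, max(units):
region   Central  East  North  South  West
product                                   
Bolt           0     0      0      0    79
Cable          0     0     40      0    26
Gadget        12     0      0      0     0
Gizmo          0    41      0      0    80
Panel          0    39      0      0    61
Sensor         0     0      0     76    43
add column West_minus_East = t['West'] - t['East']:
region   Central  East  North  South  West  West_minus_East
product                                                    
Bolt           0     0      0      0    79               79
Cable          0     0     40      0    26               26
Gadget        12     0      0      0     0                0
Gizmo          0    41      0      0    80               39
Panel          0    39      0      0    61               22
Sensor         0     0      0     76    43               43
take 2 rows with largest East:
region   Central  East  North  South  West  West_minus_East
product                                                    
Gizmo          0    41      0      0    80               39
Panel          0    39      0      0    61               22
Reading off the value at row 'Gizmo', column 'West_minus_East', we get 39.

39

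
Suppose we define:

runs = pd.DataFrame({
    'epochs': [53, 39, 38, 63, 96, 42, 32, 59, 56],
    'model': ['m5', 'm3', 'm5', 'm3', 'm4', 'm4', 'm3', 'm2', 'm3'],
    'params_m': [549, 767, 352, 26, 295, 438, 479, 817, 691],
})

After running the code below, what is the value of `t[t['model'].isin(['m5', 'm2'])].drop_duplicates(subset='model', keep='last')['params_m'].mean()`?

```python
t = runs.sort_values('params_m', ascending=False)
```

584.5

sort by params_m descending:
   epochs model  params_m
7      59    m2       817
1      39    m3       767
8      56    m3       691
0      53    m5       549
6      32    m3       479
5      42    m4       438
2      38    m5       352
4      96    m4       295
3      63    m3        26
filter rows where model in ['m5', 'm2']:
   epochs model  params_m
7      59    m2       817
0      53    m5       549
2      38    m5       352
drop duplicate model (keep=last):
   epochs model  params_m
7      59    m2       817
2      38    m5       352
Finally, mean of column 'params_m' = 584.5.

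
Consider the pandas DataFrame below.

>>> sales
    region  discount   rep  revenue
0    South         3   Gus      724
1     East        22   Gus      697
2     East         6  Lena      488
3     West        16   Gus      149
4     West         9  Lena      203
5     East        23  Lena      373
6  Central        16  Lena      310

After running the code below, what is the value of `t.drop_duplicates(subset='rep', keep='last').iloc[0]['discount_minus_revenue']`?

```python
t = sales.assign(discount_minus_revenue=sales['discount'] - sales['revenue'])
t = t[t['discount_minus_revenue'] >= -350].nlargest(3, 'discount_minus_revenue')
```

add column discount_minus_revenue = sales['discount'] - sales['revenue']:
    region  discount   rep  revenue  discount_minus_revenue
0    South         3   Gus      724                    -721
1     East        22   Gus      697                    -675
2     East         6  Lena      488                    -482
3     West        16   Gus      149                    -133
4     West         9  Lena      203                    -194
5     East        23  Lena      373                    -350
6  Central        16  Lena      310                    -294
filter rows where discount_minus_revenue >= -350:
    region  discount   rep  revenue  discount_minus_revenue
3     West        16   Gus      149                    -133
4     West         9  Lena      203                    -194
5     East        23  Lena      373                    -350
6  Central        16  Lena      310                    -294
take 3 rows with largest discount_minus_revenue:
    region  discount   rep  revenue  discount_minus_revenue
3     West        16   Gus      149                    -133
4     West         9  Lena      203                    -194
6  Central        16  Lena      310                    -294
drop duplicate rep (keep=last):
    region  discount   rep  revenue  discount_minus_revenue
3     West        16   Gus      149                    -133
6  Central        16  Lena      310                    -294

-133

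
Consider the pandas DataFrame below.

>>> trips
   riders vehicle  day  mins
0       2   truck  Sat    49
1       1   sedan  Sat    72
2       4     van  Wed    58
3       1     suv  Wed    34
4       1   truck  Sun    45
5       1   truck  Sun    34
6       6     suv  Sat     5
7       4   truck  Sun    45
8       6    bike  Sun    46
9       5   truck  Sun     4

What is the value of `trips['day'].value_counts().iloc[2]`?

value_counts of day:
day
Sun    5
Sat    3
Wed    2
Name: count, dtype: int64

2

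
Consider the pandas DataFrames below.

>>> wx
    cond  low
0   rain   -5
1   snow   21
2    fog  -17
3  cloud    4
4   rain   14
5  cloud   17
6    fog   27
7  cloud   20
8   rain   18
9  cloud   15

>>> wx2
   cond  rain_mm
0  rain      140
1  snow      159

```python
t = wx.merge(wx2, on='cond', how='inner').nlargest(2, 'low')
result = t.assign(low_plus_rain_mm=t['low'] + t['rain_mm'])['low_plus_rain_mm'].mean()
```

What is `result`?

merge on 'cond' (how='inner') → 4 rows:
   cond  low  rain_mm
0  rain   -5      140
1  snow   21      159
2  rain   14      140
3  rain   18      140
take 2 rows with largest low:
   cond  low  rain_mm
1  snow   21      159
3  rain   18      140
add column low_plus_rain_mm = t['low'] + t['rain_mm']:
   cond  low  rain_mm  low_plus_rain_mm
1  snow   21      159               180
3  rain   18      140               158
Taking the mean of column 'low_plus_rain_mm' gives 169.0.

169.0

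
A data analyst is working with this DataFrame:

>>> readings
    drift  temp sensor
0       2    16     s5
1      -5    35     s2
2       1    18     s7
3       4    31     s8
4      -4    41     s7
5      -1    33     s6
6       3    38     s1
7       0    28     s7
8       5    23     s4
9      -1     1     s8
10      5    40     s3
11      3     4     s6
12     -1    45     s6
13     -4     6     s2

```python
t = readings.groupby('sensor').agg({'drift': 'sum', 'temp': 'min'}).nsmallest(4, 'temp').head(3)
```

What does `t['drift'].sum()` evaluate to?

-5

group by sensor: sum(drift), min(temp):
        drift  temp
sensor             
s1          3    38
s2         -9     6
s3          5    40
s4          5    23
s5          2    16
s6          1     4
s7         -3    18
s8          3     1
take 4 rows with smallest temp:
        drift  temp
sensor             
s8          3     1
s6          1     4
s2         -9     6
s5          2    16
take first 3 rows:
        drift  temp
sensor             
s8          3     1
s6          1     4
s2         -9     6
Taking the sum of column 'drift' gives -5.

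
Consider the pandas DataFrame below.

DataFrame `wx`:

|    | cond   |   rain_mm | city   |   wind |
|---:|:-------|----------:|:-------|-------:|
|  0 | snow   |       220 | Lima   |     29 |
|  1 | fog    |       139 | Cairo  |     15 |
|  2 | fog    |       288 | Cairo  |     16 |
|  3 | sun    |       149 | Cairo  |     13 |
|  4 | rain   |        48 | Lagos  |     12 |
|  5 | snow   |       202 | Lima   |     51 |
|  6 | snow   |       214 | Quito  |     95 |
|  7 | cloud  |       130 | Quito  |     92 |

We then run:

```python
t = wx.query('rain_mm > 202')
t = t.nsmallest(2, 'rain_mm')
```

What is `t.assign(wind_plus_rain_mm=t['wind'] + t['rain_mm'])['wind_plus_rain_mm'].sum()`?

558

filter rows where rain_mm > 202:
   cond  rain_mm   city  wind
0  snow      220   Lima    29
2   fog      288  Cairo    16
6  snow      214  Quito    95
take 2 rows with smallest rain_mm:
   cond  rain_mm   city  wind
6  snow      214  Quito    95
0  snow      220   Lima    29
add column wind_plus_rain_mm = t['wind'] + t['rain_mm']:
   cond  rain_mm   city  wind  wind_plus_rain_mm
6  snow      214  Quito    95                309
0  snow      220   Lima    29                249
Taking the sum of column 'wind_plus_rain_mm' gives 558.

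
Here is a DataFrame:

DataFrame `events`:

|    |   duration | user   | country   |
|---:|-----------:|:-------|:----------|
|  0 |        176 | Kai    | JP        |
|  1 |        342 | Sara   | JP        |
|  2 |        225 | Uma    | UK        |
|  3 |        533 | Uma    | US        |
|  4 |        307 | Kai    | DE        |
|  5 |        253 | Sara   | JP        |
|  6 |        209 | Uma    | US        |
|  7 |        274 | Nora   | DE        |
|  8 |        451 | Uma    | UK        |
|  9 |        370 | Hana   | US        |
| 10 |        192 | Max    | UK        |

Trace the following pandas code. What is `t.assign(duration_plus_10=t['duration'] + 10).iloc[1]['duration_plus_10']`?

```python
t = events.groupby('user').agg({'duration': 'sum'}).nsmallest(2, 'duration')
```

284

group by user, sum of duration:
      duration
user          
Hana       370
Kai        483
Max        192
Nora       274
Sara       595
Uma       1418
take 2 rows with smallest duration:
      duration
user          
Max        192
Nora       274
add column duration_plus_10 = t['duration'] + 10:
      duration  duration_plus_10
user                            
Max        192               202
Nora       274               284
Hence 284.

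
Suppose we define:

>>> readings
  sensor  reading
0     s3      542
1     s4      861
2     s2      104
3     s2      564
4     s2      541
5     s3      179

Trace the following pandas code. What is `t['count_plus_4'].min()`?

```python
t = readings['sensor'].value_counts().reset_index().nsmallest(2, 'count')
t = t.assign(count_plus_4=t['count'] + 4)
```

value_counts of sensor:
sensor
s2    3
s3    2
s4    1
Name: count, dtype: int64
reset_index():
  sensor  count
0     s2      3
1     s3      2
2     s4      1
take 2 rows with smallest count:
  sensor  count
2     s4      1
1     s3      2
add column count_plus_4 = t['count'] + 4:
  sensor  count  count_plus_4
2     s4      1             5
1     s3      2             6
Then the min of column 'count_plus_4': 5

5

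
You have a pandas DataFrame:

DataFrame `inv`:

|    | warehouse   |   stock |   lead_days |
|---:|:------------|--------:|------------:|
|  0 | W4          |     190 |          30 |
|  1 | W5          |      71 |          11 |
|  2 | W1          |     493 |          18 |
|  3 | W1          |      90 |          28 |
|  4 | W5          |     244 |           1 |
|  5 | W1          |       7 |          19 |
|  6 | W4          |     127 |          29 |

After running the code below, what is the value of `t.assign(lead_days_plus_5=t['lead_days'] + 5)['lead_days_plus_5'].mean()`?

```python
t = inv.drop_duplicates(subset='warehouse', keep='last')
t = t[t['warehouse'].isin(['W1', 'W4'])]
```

drop duplicate warehouse (keep=last):
  warehouse  stock  lead_days
4        W5    244          1
5        W1      7         19
6        W4    127         29
filter rows where warehouse in ['W1', 'W4']:
  warehouse  stock  lead_days
5        W1      7         19
6        W4    127         29
add column lead_days_plus_5 = t['lead_days'] + 5:
  warehouse  stock  lead_days  lead_days_plus_5
5        W1      7         19                24
6        W4    127         29                34
Then the mean of column 'lead_days_plus_5': 29.0

29.0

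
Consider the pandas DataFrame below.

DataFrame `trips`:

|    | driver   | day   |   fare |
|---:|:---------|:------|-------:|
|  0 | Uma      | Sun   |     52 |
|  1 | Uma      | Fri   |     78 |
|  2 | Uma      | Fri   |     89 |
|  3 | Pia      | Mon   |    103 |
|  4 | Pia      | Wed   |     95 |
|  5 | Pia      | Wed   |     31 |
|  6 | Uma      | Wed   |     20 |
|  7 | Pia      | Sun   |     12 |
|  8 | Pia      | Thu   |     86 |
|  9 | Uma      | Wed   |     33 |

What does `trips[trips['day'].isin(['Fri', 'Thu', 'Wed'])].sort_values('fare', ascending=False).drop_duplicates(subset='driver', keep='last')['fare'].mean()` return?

25.5

filter rows where day in ['Fri', 'Thu', 'Wed']:
  driver  day  fare
1    Uma  Fri    78
2    Uma  Fri    89
4    Pia  Wed    95
5    Pia  Wed    31
6    Uma  Wed    20
8    Pia  Thu    86
9    Uma  Wed    33
sort by fare descending:
  driver  day  fare
4    Pia  Wed    95
2    Uma  Fri    89
8    Pia  Thu    86
1    Uma  Fri    78
9    Uma  Wed    33
5    Pia  Wed    31
6    Uma  Wed    20
drop duplicate driver (keep=last):
  driver  day  fare
5    Pia  Wed    31
6    Uma  Wed    20
mean of column 'fare' → 25.5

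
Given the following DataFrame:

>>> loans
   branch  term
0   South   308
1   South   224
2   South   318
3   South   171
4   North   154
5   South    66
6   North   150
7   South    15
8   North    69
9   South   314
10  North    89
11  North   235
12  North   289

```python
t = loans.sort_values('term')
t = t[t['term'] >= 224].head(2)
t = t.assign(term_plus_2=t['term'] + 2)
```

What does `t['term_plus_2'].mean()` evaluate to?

231.5

sort by term:
   branch  term
7   South    15
5   South    66
8   North    69
10  North    89
6   North   150
4   North   154
3   South   171
1   South   224
11  North   235
12  North   289
0   South   308
9   South   314
2   South   318
filter rows where term >= 224:
   branch  term
1   South   224
11  North   235
12  North   289
0   South   308
9   South   314
2   South   318
take first 2 rows:
   branch  term
1   South   224
11  North   235
add column term_plus_2 = t['term'] + 2:
   branch  term  term_plus_2
1   South   224          226
11  North   235          237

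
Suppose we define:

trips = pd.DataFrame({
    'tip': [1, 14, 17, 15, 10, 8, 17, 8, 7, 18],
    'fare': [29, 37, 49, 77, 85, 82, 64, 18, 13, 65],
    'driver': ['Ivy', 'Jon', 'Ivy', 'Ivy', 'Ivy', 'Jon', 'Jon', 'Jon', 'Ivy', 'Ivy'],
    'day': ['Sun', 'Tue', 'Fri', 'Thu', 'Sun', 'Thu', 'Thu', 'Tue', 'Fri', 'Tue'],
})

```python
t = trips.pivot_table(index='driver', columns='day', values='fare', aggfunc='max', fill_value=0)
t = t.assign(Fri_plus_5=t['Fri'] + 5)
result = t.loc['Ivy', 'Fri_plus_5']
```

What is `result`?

pivot: rows=driver, cols=day, max(fare):
day     Fri  Sun  Thu  Tue
driver                    
Ivy      49   85   77   65
Jon       0    0   82   37
add column Fri_plus_5 = t['Fri'] + 5:
day     Fri  Sun  Thu  Tue  Fri_plus_5
driver                                
Ivy      49   85   77   65          54
Jon       0    0   82   37           5
Finally, value at row 'Ivy', column 'Fri_plus_5' = 54.

54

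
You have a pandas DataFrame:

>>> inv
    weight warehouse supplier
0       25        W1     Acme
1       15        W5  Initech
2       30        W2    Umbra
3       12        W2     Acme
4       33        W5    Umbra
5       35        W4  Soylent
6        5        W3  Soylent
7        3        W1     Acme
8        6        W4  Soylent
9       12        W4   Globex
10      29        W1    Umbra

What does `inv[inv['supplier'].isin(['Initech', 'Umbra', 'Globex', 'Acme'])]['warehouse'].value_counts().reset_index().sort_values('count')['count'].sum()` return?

filter rows where supplier in ['Initech', 'Umbra', 'Globex', 'Acme']:
    weight warehouse supplier
0       25        W1     Acme
1       15        W5  Initech
2       30        W2    Umbra
3       12        W2     Acme
4       33        W5    Umbra
7        3        W1     Acme
9       12        W4   Globex
10      29        W1    Umbra
value_counts of warehouse:
warehouse
W1    3
W5    2
W2    2
W4    1
Name: count, dtype: int64
reset_index():
  warehouse  count
0        W1      3
1        W5      2
2        W2      2
3        W4      1
sort by count:
  warehouse  count
3        W4      1
1        W5      2
2        W2      2
0        W1      3
Finally, sum of column 'count' = 8.

8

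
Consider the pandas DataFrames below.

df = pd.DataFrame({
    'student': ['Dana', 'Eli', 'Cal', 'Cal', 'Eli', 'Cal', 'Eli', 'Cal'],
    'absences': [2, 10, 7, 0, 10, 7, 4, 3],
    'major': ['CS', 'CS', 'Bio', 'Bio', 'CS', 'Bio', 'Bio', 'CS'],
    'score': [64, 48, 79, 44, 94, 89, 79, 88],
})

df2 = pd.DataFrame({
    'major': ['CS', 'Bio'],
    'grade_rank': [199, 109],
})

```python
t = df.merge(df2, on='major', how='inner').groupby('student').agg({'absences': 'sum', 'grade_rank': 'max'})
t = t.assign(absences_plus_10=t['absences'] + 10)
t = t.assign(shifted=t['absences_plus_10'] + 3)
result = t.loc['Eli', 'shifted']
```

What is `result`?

merge on 'major' (how='inner') → 8 rows:
  student  absences major  score  grade_rank
0    Dana         2    CS     64         199
1     Eli        10    CS     48         199
2     Cal         7   Bio     79         109
3     Cal         0   Bio     44         109
4     Eli        10    CS     94         199
5     Cal         7   Bio     89         109
6     Eli         4   Bio     79         109
7     Cal         3    CS     88         199
group by student: sum(absences), max(grade_rank):
         absences  grade_rank
student                      
Cal            17         199
Dana            2         199
Eli            24         199
add column absences_plus_10 = t['absences'] + 10:
         absences  grade_rank  absences_plus_10
student                                        
Cal            17         199                27
Dana            2         199                12
Eli            24         199                34
add column shifted = t['absences_plus_10'] + 3:
         absences  grade_rank  absences_plus_10  shifted
student                                                 
Cal            17         199                27       30
Dana            2         199                12       15
Eli            24         199                34       37
value at row 'Eli', column 'shifted' → 37

37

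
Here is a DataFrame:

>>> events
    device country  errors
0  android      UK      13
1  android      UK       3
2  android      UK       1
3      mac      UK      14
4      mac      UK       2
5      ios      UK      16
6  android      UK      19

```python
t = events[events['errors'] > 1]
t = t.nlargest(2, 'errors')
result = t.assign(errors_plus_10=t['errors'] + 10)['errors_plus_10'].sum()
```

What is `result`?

55

filter rows where errors > 1:
    device country  errors
0  android      UK      13
1  android      UK       3
3      mac      UK      14
4      mac      UK       2
5      ios      UK      16
6  android      UK      19
take 2 rows with largest errors:
    device country  errors
6  android      UK      19
5      ios      UK      16
add column errors_plus_10 = t['errors'] + 10:
    device country  errors  errors_plus_10
6  android      UK      19              29
5      ios      UK      16              26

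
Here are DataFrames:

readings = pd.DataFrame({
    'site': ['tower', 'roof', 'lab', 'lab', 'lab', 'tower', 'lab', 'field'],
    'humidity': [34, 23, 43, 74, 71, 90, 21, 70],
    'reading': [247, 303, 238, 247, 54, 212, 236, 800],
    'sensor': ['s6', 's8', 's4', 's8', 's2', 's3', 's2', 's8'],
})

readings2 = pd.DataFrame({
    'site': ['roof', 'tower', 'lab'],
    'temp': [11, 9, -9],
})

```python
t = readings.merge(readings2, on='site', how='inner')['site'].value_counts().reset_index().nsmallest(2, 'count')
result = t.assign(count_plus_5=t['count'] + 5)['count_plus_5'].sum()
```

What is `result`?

merge on 'site' (how='inner') → 7 rows:
    site  humidity  reading sensor  temp
0  tower        34      247     s6     9
1   roof        23      303     s8    11
2    lab        43      238     s4    -9
3    lab        74      247     s8    -9
4    lab        71       54     s2    -9
5  tower        90      212     s3     9
6    lab        21      236     s2    -9
value_counts of site:
site
lab      4
tower    2
roof     1
Name: count, dtype: int64
reset_index():
    site  count
0    lab      4
1  tower      2
2   roof      1
take 2 rows with smallest count:
    site  count
2   roof      1
1  tower      2
add column count_plus_5 = t['count'] + 5:
    site  count  count_plus_5
2   roof      1             6
1  tower      2             7
sum of column 'count_plus_5' → 13

13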